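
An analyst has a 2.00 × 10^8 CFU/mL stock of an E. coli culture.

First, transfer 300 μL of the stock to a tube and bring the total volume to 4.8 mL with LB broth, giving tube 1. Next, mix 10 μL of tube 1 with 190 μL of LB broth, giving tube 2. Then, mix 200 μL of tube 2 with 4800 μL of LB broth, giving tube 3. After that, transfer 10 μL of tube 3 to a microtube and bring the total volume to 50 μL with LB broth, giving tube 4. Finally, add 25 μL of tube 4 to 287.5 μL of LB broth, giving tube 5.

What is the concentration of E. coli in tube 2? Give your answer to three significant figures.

6.25 × 10^5 CFU/mL

Step 1: 300 μL brought to 4.8 mL → factor 4800/300 = 16
Step 2: 10 μL + 190 μL = 200 μL total → factor 200/10 = 20
Dilution factor through tube 2 = 16 × 20 = 320
[tube 2] = 2.00 × 10^8 CFU/mL / 320 = 6.25 × 10^5 CFU/mL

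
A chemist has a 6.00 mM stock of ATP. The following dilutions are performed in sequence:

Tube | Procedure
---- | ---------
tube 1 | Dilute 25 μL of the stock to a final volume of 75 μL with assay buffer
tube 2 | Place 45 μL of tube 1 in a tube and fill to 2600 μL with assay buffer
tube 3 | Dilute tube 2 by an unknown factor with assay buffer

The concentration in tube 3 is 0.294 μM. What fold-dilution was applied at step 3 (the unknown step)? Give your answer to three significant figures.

118-fold

Step 1: 25 μL brought to 75 μL → factor 75/25 = 3
Step 2: 45 μL brought to 2600 μL → factor 2600/45 = 57.778
Step 3: unknown factor x
Product of known-step factors = 173.33
Overall factor = 6.00 mM / (0.294 μM) = 20408
x = 20408 / 173.33 = 118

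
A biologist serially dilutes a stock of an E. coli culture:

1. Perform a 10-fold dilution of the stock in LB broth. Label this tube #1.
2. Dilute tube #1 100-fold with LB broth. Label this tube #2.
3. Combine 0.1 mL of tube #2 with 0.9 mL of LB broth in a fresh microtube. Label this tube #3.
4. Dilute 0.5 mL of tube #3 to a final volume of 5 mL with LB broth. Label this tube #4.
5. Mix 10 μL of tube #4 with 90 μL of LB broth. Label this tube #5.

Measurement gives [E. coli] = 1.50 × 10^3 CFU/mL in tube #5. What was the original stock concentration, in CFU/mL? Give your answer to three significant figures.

Step 1: 10-fold → factor 10
Step 2: 100-fold → factor 100
Step 3: 0.1 mL + 0.9 mL = 1 mL total → factor 1/0.1 = 10
Step 4: 0.5 mL brought to 5 mL → factor 5/0.5 = 10
Step 5: 10 μL + 90 μL = 100 μL total → factor 100/10 = 10
Overall dilution factor = 10 × 100 × 10 × 10 × 10 = 1 × 10^6
Stock = 1.50 × 10^3 CFU/mL × 1 × 10^6 = 1.50 × 10^9 CFU/mL

1.50 × 10^9 CFU/mL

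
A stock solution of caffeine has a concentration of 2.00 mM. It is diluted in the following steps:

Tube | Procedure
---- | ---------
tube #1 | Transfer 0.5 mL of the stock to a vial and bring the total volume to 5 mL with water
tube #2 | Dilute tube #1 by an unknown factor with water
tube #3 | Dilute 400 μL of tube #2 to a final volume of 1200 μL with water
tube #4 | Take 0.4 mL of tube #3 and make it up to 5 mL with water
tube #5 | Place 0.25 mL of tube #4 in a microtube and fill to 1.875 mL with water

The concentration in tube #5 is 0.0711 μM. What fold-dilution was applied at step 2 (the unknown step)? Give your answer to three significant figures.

Step 1: 0.5 mL brought to 5 mL → factor 5/0.5 = 10
Step 2: unknown factor x
Step 3: 400 μL brought to 1200 μL → factor 1200/400 = 3
Step 4: 0.4 mL brought to 5 mL → factor 5/0.4 = 12.5
Step 5: 0.25 mL brought to 1.875 mL → factor 1.875/0.25 = 7.5
Product of known-step factors = 2812.5
Overall factor = 2.00 mM / (0.0711 μM) = 28129
x = 28129 / 2812.5 = 10.0

10.0-fold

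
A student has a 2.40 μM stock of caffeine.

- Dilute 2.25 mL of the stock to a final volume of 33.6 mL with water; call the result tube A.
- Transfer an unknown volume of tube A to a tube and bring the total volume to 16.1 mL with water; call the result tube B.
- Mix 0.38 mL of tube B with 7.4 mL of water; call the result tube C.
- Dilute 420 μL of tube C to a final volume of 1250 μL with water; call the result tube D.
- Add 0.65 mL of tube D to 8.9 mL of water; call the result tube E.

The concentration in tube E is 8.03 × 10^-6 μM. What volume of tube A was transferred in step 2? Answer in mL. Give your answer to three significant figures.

0.720 mL

Step 1: 2.25 mL brought to 33.6 mL → factor 33.6/2.25 = 14.933
Step 2: v brought to 16.1 mL → factor = 16.1 mL/v
Step 3: 0.38 mL + 7.4 mL = 7.78 mL total → factor 7.78/0.38 = 20.474
Step 4: 420 μL brought to 1250 μL → factor 1250/420 = 2.9762
Step 5: 0.65 mL + 8.9 mL = 9.55 mL total → factor 9.55/0.65 = 14.692
Product of known-step factors = 13369
Overall factor = 2.40 μM / (8.03 × 10^-6 μM) = 2.9888 × 10^5
Step-2 factor = 2.9888 × 10^5 / 13369 = 22.356
v = 16.1 mL / 22.356 = 0.720 mL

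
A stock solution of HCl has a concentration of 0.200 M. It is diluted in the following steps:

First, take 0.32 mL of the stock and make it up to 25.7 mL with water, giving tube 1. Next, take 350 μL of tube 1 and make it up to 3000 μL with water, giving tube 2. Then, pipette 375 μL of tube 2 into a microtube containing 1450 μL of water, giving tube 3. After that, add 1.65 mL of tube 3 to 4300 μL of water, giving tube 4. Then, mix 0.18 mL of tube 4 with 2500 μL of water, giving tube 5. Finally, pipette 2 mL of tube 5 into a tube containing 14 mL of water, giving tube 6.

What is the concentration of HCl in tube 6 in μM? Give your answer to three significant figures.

0.139 μM

Step 1: 0.32 mL brought to 25.7 mL → factor 25.7/0.32 = 80.312
Step 2: 350 μL brought to 3000 μL → factor 3000/350 = 8.5714
Step 3: 375 μL + 1450 μL = 1825 μL total → factor 1825/375 = 4.8667
Step 4: 1.65 mL + 4300 μL = 5.95 mL total → factor 5.95/1.65 = 3.6061
Step 5: 0.18 mL + 2500 μL = 2.68 mL total → factor 2.68/0.18 = 14.889
Step 6: 2 mL + 14 mL = 16 mL total → factor 16/2 = 8
Overall dilution factor = 80.312 × 8.5714 × 4.8667 × 3.6061 × 14.889 × 8 = 1.439 × 10^6
Final = 0.200 M / 1.439 × 10^6 = 1.390 × 10^-7 M = 0.139 μM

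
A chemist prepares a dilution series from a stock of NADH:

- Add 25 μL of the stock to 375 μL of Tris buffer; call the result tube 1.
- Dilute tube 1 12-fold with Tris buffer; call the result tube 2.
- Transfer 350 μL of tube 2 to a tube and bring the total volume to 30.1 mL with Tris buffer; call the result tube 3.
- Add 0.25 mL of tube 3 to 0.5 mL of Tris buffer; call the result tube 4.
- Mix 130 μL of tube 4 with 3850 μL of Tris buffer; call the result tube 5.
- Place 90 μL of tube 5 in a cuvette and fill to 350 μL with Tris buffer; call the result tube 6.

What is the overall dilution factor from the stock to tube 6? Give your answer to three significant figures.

Step 1: 25 μL + 375 μL = 400 μL total → factor 400/25 = 16
Step 2: 12-fold → factor 12
Step 3: 350 μL brought to 30.1 mL → factor 30100/350 = 86
Step 4: 0.25 mL + 0.5 mL = 0.75 mL total → factor 0.75/0.25 = 3
Step 5: 130 μL + 3850 μL = 3980 μL total → factor 3980/130 = 30.615
Step 6: 90 μL brought to 350 μL → factor 350/90 = 3.8889
Overall dilution factor = 16 × 12 × 86 × 3 × 30.615 × 3.8889 = 5.8977 × 10^6

5.90 × 10^6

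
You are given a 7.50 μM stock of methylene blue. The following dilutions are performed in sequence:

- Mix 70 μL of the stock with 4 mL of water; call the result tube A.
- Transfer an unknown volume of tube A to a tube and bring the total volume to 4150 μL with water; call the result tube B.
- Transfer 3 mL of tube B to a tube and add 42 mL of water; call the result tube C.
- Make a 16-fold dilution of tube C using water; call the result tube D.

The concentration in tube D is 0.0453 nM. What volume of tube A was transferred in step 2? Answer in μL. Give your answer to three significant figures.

350 μL

Step 1: 70 μL + 4 mL = 4070 μL total → factor 4070/70 = 58.143
Step 2: v brought to 4150 μL → factor = 4150 μL/v
Step 3: 3 mL + 42 mL = 45 mL total → factor 45/3 = 15
Step 4: 16-fold → factor 16
Product of known-step factors = 13954
Overall factor = 7.50 μM / (0.0453 nM) = 1.6556 × 10^5
Step-2 factor = 1.6556 × 10^5 / 13954 = 11.865
v = 4150 μL / 11.865 = 350 μL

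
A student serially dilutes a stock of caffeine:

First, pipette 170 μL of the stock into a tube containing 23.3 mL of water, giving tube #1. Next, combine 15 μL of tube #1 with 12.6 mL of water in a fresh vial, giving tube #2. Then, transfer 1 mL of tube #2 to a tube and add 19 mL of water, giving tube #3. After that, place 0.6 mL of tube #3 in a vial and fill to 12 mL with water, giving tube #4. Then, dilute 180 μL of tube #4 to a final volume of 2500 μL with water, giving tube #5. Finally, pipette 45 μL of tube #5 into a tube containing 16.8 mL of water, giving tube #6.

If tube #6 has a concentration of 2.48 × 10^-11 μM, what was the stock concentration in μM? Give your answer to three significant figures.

Step 1: 170 μL + 23.3 mL = 23470 μL total → factor 23470/170 = 138.06
Step 2: 15 μL + 12.6 mL = 12615 μL total → factor 12615/15 = 841
Step 3: 1 mL + 19 mL = 20 mL total → factor 20/1 = 20
Step 4: 0.6 mL brought to 12 mL → factor 12/0.6 = 20
Step 5: 180 μL brought to 2500 μL → factor 2500/180 = 13.889
Step 6: 45 μL + 16.8 mL = 16845 μL total → factor 16845/45 = 374.33
Overall dilution factor = 138.06 × 841 × 20 × 20 × 13.889 × 374.33 = 2.4146 × 10^11
Stock = 2.48 × 10^-11 μM × 2.4146 × 10^11 = 5.99 μM

5.99 μM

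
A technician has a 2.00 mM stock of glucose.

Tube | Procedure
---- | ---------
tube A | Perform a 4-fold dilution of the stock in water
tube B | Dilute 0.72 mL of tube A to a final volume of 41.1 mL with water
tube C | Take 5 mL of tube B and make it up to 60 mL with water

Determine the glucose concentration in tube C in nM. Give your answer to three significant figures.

Step 1: 4-fold → factor 4
Step 2: 0.72 mL brought to 41.1 mL → factor 41.1/0.72 = 57.083
Step 3: 5 mL brought to 60 mL → factor 60/5 = 12
Overall dilution factor = 4 × 57.083 × 12 = 2740
Final = 2.00 mM / 2740 = 0.0007299 mM = 730 nM

730 nM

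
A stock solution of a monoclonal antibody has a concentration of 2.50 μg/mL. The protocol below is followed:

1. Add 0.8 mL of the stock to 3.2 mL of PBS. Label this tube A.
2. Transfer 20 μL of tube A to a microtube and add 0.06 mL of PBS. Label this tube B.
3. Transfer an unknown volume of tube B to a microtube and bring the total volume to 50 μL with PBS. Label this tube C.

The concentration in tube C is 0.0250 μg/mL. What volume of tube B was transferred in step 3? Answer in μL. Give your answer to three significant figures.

10.0 μL

Step 1: 0.8 mL + 3.2 mL = 4 mL total → factor 4/0.8 = 5
Step 2: 20 μL + 0.06 mL = 80 μL total → factor 80/20 = 4
Step 3: v brought to 50 μL → factor = 50 μL/v
Product of known-step factors = 20
Overall factor = 2.50 μg/mL / (0.0250 μg/mL) = 100
Step-3 factor = 100 / 20 = 5
v = 50 μL / 5 = 10.0 μL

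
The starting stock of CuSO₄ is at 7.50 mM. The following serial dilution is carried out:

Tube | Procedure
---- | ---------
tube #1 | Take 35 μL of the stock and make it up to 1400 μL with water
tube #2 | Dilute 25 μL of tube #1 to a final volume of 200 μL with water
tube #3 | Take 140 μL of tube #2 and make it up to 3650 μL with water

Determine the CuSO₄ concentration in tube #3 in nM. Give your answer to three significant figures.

Step 1: 35 μL brought to 1400 μL → factor 1400/35 = 40
Step 2: 25 μL brought to 200 μL → factor 200/25 = 8
Step 3: 140 μL brought to 3650 μL → factor 3650/140 = 26.071
Overall dilution factor = 40 × 8 × 26.071 = 8342.9
Final = 7.50 mM / 8342.9 = 0.0008990 mM = 899 nM

899 nM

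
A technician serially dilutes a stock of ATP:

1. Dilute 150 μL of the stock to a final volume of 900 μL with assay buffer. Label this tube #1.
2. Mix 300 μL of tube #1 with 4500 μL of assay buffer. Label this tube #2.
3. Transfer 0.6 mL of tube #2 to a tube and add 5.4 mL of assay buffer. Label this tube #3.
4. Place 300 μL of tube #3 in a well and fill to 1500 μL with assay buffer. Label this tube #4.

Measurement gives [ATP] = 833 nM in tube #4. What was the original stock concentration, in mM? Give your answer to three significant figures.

4.00 mM

Step 1: 150 μL brought to 900 μL → factor 900/150 = 6
Step 2: 300 μL + 4500 μL = 4800 μL total → factor 4800/300 = 16
Step 3: 0.6 mL + 5.4 mL = 6 mL total → factor 6/0.6 = 10
Step 4: 300 μL brought to 1500 μL → factor 1500/300 = 5
Overall dilution factor = 6 × 16 × 10 × 5 = 4800
Stock = 833 nM × 4800 = 3.998 × 10^6 nM = 4.00 mM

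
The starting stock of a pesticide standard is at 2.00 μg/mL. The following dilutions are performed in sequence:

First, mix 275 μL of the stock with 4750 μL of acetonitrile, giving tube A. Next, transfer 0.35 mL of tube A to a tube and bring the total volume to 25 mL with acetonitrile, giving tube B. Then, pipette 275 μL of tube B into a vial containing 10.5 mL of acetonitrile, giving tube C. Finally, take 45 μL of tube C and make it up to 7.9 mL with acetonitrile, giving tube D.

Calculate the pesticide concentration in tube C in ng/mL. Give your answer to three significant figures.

0.0391 ng/mL

Step 1: 275 μL + 4750 μL = 5025 μL total → factor 5025/275 = 18.273
Step 2: 0.35 mL brought to 25 mL → factor 25/0.35 = 71.429
Step 3: 275 μL + 10.5 mL = 10775 μL total → factor 10775/275 = 39.182
Dilution factor through tube C = 18.273 × 71.429 × 39.182 = 51140
[tube C] = 2.00 μg/mL / 51140 = 3.911 × 10^-5 μg/mL = 0.0391 ng/mL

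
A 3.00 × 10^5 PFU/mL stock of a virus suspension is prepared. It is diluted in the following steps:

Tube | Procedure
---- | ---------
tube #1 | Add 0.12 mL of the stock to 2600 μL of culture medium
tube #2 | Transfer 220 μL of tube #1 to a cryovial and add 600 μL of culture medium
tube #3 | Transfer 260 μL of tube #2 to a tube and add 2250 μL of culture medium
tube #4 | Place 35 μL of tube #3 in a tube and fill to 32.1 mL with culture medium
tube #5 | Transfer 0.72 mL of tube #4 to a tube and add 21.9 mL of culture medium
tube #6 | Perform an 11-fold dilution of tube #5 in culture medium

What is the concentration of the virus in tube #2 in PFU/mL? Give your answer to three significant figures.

3.55 × 10^3 PFU/mL

Step 1: 0.12 mL + 2600 μL = 2.72 mL total → factor 2.72/0.12 = 22.667
Step 2: 220 μL + 600 μL = 820 μL total → factor 820/220 = 3.7273
Dilution factor through tube #2 = 22.667 × 3.7273 = 84.485
[tube #2] = 3.00 × 10^5 PFU/mL / 84.485 = 3.55 × 10^3 PFU/mL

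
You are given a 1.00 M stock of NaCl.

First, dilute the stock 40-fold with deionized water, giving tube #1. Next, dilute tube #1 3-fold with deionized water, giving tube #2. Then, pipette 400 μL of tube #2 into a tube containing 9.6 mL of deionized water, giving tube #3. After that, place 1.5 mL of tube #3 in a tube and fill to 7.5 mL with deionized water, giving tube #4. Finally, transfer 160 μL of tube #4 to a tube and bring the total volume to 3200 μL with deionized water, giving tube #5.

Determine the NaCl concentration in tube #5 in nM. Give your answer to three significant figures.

3.33 × 10^3 nM

Step 1: 40-fold → factor 40
Step 2: 3-fold → factor 3
Step 3: 400 μL + 9.6 mL = 10000 μL total → factor 10000/400 = 25
Step 4: 1.5 mL brought to 7.5 mL → factor 7.5/1.5 = 5
Step 5: 160 μL brought to 3200 μL → factor 3200/160 = 20
Overall dilution factor = 40 × 3 × 25 × 5 × 20 = 3 × 10^5
Final = 1.00 M / 3 × 10^5 = 3.333 × 10^-6 M = 3.33 × 10^3 nM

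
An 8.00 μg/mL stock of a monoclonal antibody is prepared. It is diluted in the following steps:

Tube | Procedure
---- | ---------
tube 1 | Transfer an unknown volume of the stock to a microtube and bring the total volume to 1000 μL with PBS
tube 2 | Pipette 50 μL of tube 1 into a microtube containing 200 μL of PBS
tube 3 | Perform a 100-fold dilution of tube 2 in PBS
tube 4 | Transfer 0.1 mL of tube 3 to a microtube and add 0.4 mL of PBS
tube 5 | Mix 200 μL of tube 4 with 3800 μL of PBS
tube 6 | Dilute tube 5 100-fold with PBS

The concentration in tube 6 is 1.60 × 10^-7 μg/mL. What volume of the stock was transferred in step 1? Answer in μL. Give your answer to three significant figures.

Step 1: v brought to 1000 μL → factor = 1000 μL/v
Step 2: 50 μL + 200 μL = 250 μL total → factor 250/50 = 5
Step 3: 100-fold → factor 100
Step 4: 0.1 mL + 0.4 mL = 0.5 mL total → factor 0.5/0.1 = 5
Step 5: 200 μL + 3800 μL = 4000 μL total → factor 4000/200 = 20
Step 6: 100-fold → factor 100
Product of known-step factors = 5 × 10^6
Overall factor = 8.00 μg/mL / (1.60 × 10^-7 μg/mL) = 5 × 10^7
Step-1 factor = 5 × 10^7 / 5 × 10^6 = 10
v = 1000 μL / 10 = 100 μL

100 μL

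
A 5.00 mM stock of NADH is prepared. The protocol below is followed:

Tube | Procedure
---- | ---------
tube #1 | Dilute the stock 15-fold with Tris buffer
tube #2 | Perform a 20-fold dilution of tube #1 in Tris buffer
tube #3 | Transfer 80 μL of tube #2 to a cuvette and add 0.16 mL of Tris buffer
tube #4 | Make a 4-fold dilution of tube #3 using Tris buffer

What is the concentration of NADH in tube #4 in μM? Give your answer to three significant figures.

1.39 μM

Step 1: 15-fold → factor 15
Step 2: 20-fold → factor 20
Step 3: 80 μL + 0.16 mL = 240 μL total → factor 240/80 = 3
Step 4: 4-fold → factor 4
Overall dilution factor = 15 × 20 × 3 × 4 = 3600
Final = 5.00 mM / 3600 = 0.001389 mM = 1.39 μM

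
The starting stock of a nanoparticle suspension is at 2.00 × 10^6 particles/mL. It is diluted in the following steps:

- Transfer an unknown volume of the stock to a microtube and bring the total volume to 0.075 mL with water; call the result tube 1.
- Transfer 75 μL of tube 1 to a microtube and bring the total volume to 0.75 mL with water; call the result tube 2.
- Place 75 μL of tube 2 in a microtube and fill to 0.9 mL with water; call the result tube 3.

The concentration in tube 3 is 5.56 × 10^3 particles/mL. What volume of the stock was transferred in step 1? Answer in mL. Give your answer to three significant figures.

0.0250 mL

Step 1: v brought to 0.075 mL → factor = 0.075 mL/v
Step 2: 75 μL brought to 0.75 mL → factor 750/75 = 10
Step 3: 75 μL brought to 0.9 mL → factor 900/75 = 12
Product of known-step factors = 120
Overall factor = 2.00 × 10^6 particles/mL / (5.56 × 10^3 particles/mL) = 359.71
Step-1 factor = 359.71 / 120 = 2.9976
v = 0.075 mL / 2.9976 = 0.0250 mL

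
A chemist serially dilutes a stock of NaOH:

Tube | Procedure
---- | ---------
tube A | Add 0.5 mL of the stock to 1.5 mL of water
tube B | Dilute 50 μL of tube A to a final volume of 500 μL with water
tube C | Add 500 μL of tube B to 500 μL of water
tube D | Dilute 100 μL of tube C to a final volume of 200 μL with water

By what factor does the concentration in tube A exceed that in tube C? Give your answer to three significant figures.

Step 1: 0.5 mL + 1.5 mL = 2 mL total → factor 2/0.5 = 4
Step 2: 50 μL brought to 500 μL → factor 500/50 = 10
Step 3: 500 μL + 500 μL = 1000 μL total → factor 1000/500 = 2
Dilution factor to tube A = 4; to tube C = 80
[tube A]/[tube C] = (factor to tube C)/(factor to tube A) = 80/4 = 20.0

20.0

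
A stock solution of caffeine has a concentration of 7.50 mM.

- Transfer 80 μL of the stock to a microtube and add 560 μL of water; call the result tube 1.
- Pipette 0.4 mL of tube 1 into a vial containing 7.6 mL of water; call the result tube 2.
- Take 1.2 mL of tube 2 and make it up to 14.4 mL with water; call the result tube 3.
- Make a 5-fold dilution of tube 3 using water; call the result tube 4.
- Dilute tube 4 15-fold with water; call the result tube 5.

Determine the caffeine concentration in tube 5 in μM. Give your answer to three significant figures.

0.0521 μM

Step 1: 80 μL + 560 μL = 640 μL total → factor 640/80 = 8
Step 2: 0.4 mL + 7.6 mL = 8 mL total → factor 8/0.4 = 20
Step 3: 1.2 mL brought to 14.4 mL → factor 14.4/1.2 = 12
Step 4: 5-fold → factor 5
Step 5: 15-fold → factor 15
Overall dilution factor = 8 × 20 × 12 × 5 × 15 = 1.44 × 10^5
Final = 7.50 mM / 1.44 × 10^5 = 5.208 × 10^-5 mM = 0.0521 μM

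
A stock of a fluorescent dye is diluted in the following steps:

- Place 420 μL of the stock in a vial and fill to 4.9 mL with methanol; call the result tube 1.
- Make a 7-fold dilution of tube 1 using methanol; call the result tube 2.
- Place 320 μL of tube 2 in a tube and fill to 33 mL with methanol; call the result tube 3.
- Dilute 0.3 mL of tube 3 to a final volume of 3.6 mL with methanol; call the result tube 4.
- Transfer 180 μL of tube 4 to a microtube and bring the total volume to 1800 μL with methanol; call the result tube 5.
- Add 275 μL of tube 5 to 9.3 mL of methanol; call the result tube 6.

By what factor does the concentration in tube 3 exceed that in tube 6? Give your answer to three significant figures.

Step 1: 420 μL brought to 4.9 mL → factor 4900/420 = 11.667
Step 2: 7-fold → factor 7
Step 3: 320 μL brought to 33 mL → factor 33000/320 = 103.12
Step 4: 0.3 mL brought to 3.6 mL → factor 3.6/0.3 = 12
Step 5: 180 μL brought to 1800 μL → factor 1800/180 = 10
Step 6: 275 μL + 9.3 mL = 9575 μL total → factor 9575/275 = 34.818
Dilution factor to tube 3 = 8421.9; to tube 6 = 3.5188 × 10^7
[tube 3]/[tube 6] = (factor to tube 6)/(factor to tube 3) = 3.5188 × 10^7/8421.9 = 4.18 × 10^3

4.18 × 10^3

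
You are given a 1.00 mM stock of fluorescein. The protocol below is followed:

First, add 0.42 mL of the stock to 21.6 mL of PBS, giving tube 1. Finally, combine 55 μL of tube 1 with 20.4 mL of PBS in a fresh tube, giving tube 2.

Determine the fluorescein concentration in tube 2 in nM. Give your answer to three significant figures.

Step 1: 0.42 mL + 21.6 mL = 22.02 mL total → factor 22.02/0.42 = 52.429
Step 2: 55 μL + 20.4 mL = 20455 μL total → factor 20455/55 = 371.91
Overall dilution factor = 52.429 × 371.91 = 19499
Final = 1.00 mM / 19499 = 5.129 × 10^-5 mM = 51.3 nM

51.3 nM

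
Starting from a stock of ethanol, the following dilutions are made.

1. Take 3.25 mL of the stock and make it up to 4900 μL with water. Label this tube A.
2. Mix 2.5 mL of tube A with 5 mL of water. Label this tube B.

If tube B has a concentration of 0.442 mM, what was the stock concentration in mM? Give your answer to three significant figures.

Step 1: 3.25 mL brought to 4900 μL → factor 4.9/3.25 = 1.5077
Step 2: 2.5 mL + 5 mL = 7.5 mL total → factor 7.5/2.5 = 3
Overall dilution factor = 1.5077 × 3 = 4.5231
Stock = 0.442 mM × 4.5231 = 2.00 mM

2.00 mM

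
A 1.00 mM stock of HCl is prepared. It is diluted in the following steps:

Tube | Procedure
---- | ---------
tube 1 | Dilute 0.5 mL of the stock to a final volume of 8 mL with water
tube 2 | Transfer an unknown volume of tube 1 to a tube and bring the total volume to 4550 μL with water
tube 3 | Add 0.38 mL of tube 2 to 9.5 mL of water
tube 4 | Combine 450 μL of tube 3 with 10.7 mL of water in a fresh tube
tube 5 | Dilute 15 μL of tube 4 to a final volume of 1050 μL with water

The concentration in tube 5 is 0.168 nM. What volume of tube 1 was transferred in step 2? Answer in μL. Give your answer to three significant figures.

552 μL

Step 1: 0.5 mL brought to 8 mL → factor 8/0.5 = 16
Step 2: v brought to 4550 μL → factor = 4550 μL/v
Step 3: 0.38 mL + 9.5 mL = 9.88 mL total → factor 9.88/0.38 = 26
Step 4: 450 μL + 10.7 mL = 11150 μL total → factor 11150/450 = 24.778
Step 5: 15 μL brought to 1050 μL → factor 1050/15 = 70
Product of known-step factors = 7.2153 × 10^5
Overall factor = 1.00 mM / (0.168 nM) = 5.9524 × 10^6
Step-2 factor = 5.9524 × 10^6 / 7.2153 × 10^5 = 8.2497
v = 4550 μL / 8.2497 = 552 μL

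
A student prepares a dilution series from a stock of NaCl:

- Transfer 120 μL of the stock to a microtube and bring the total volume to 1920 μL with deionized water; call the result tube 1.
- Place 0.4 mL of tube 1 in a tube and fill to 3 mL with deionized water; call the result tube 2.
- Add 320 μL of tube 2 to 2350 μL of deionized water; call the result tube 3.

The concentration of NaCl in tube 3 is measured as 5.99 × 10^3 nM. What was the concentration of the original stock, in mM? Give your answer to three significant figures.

6.00 mM

Step 1: 120 μL brought to 1920 μL → factor 1920/120 = 16
Step 2: 0.4 mL brought to 3 mL → factor 3/0.4 = 7.5
Step 3: 320 μL + 2350 μL = 2670 μL total → factor 2670/320 = 8.3438
Overall dilution factor = 16 × 7.5 × 8.3438 = 1001.2
Stock = 5.99 × 10^3 nM × 1001.2 = 5.997 × 10^6 nM = 6.00 mM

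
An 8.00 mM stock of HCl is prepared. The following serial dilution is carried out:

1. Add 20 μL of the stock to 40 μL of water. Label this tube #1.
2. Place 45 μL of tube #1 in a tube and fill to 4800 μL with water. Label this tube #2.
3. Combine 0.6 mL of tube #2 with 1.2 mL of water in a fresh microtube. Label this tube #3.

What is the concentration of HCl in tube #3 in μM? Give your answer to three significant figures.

8.33 μM

Step 1: 20 μL + 40 μL = 60 μL total → factor 60/20 = 3
Step 2: 45 μL brought to 4800 μL → factor 4800/45 = 106.67
Step 3: 0.6 mL + 1.2 mL = 1.8 mL total → factor 1.8/0.6 = 3
Overall dilution factor = 3 × 106.67 × 3 = 960
Final = 8.00 mM / 960 = 0.008333 mM = 8.33 μM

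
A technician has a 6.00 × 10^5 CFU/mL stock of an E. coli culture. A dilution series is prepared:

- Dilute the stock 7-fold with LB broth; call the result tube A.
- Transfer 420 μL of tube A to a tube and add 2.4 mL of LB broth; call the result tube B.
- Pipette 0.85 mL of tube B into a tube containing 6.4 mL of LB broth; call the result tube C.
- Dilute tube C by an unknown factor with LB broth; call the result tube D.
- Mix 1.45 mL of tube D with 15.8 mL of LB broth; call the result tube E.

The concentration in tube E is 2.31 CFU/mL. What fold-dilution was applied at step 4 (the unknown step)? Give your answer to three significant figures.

54.5-fold

Step 1: 7-fold → factor 7
Step 2: 420 μL + 2.4 mL = 2820 μL total → factor 2820/420 = 6.7143
Step 3: 0.85 mL + 6.4 mL = 7.25 mL total → factor 7.25/0.85 = 8.5294
Step 4: unknown factor x
Step 5: 1.45 mL + 15.8 mL = 17.25 mL total → factor 17.25/1.45 = 11.897
Product of known-step factors = 4769.1
Overall factor = 6.00 × 10^5 CFU/mL / (2.31 CFU/mL) = 2.5974 × 10^5
x = 2.5974 × 10^5 / 4769.1 = 54.5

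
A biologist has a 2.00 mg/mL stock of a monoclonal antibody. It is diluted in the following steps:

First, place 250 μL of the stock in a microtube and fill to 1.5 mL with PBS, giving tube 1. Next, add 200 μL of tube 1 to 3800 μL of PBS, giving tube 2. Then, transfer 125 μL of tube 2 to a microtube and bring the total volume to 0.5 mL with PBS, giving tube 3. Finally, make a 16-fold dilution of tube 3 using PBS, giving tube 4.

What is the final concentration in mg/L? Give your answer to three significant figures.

0.260 mg/L

Step 1: 250 μL brought to 1.5 mL → factor 1500/250 = 6
Step 2: 200 μL + 3800 μL = 4000 μL total → factor 4000/200 = 20
Step 3: 125 μL brought to 0.5 mL → factor 500/125 = 4
Step 4: 16-fold → factor 16
Overall dilution factor = 6 × 20 × 4 × 16 = 7680
Final = 2.00 mg/mL / 7680 = 0.0002604 mg/mL = 0.260 mg/L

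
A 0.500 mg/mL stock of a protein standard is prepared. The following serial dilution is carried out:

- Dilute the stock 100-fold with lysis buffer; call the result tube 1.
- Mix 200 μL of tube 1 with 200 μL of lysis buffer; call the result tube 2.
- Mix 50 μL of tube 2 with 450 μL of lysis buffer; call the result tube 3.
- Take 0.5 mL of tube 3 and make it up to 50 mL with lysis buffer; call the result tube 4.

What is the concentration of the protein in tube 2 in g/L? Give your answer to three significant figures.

0.00250 g/L

Step 1: 100-fold → factor 100
Step 2: 200 μL + 200 μL = 400 μL total → factor 400/200 = 2
Dilution factor through tube 2 = 100 × 2 = 200
[tube 2] = 0.500 mg/mL / 200 = 0.002500 mg/mL = 0.00250 g/L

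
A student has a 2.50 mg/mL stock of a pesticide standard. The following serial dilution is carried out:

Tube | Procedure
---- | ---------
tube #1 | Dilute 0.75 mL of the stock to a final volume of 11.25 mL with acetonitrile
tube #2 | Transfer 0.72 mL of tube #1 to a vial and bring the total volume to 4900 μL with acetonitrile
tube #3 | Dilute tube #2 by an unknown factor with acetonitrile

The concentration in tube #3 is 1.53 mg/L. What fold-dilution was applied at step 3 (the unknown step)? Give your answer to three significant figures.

Step 1: 0.75 mL brought to 11.25 mL → factor 11.25/0.75 = 15
Step 2: 0.72 mL brought to 4900 μL → factor 4.9/0.72 = 6.8056
Step 3: unknown factor x
Product of known-step factors = 102.08
Overall factor = 2.50 mg/mL / (1.53 mg/L) = 1634
x = 1634 / 102.08 = 16.0

16.0-fold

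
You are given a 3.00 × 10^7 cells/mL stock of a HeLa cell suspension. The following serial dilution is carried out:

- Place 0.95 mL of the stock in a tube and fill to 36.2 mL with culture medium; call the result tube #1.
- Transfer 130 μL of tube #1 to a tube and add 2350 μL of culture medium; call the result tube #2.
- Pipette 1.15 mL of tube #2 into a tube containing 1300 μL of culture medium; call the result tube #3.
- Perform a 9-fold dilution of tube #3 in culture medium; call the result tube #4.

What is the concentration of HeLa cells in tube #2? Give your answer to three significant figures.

Step 1: 0.95 mL brought to 36.2 mL → factor 36.2/0.95 = 38.105
Step 2: 130 μL + 2350 μL = 2480 μL total → factor 2480/130 = 19.077
Dilution factor through tube #2 = 38.105 × 19.077 = 726.93
[tube #2] = 3.00 × 10^7 cells/mL / 726.93 = 4.13 × 10^4 cells/mL

4.13 × 10^4 cells/mL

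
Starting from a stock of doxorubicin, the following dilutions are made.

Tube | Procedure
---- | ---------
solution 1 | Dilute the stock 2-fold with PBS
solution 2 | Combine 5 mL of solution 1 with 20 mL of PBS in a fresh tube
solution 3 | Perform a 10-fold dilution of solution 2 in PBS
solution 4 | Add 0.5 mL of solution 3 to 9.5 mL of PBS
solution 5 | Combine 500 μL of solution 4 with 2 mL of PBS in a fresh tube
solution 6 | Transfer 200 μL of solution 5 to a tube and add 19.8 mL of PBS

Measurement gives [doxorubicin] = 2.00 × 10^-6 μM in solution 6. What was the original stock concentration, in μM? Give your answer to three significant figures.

Step 1: 2-fold → factor 2
Step 2: 5 mL + 20 mL = 25 mL total → factor 25/5 = 5
Step 3: 10-fold → factor 10
Step 4: 0.5 mL + 9.5 mL = 10 mL total → factor 10/0.5 = 20
Step 5: 500 μL + 2 mL = 2500 μL total → factor 2500/500 = 5
Step 6: 200 μL + 19.8 mL = 20000 μL total → factor 20000/200 = 100
Overall dilution factor = 2 × 5 × 10 × 20 × 5 × 100 = 1 × 10^6
Stock = 2.00 × 10^-6 μM × 1 × 10^6 = 2.00 μM

2.00 μM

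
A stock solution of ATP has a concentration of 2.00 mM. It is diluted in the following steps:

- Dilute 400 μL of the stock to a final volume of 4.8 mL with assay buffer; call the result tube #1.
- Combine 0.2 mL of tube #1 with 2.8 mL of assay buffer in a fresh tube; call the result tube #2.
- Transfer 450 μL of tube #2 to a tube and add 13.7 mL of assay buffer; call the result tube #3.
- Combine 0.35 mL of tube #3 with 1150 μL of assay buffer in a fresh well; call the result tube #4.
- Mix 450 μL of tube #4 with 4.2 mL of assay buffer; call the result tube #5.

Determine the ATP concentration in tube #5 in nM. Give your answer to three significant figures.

Step 1: 400 μL brought to 4.8 mL → factor 4800/400 = 12
Step 2: 0.2 mL + 2.8 mL = 3 mL total → factor 3/0.2 = 15
Step 3: 450 μL + 13.7 mL = 14150 μL total → factor 14150/450 = 31.444
Step 4: 0.35 mL + 1150 μL = 1.5 mL total → factor 1.5/0.35 = 4.2857
Step 5: 450 μL + 4.2 mL = 4650 μL total → factor 4650/450 = 10.333
Overall dilution factor = 12 × 15 × 31.444 × 4.2857 × 10.333 = 2.5066 × 10^5
Final = 2.00 mM / 2.5066 × 10^5 = 7.979 × 10^-6 mM = 7.98 nM

7.98 nM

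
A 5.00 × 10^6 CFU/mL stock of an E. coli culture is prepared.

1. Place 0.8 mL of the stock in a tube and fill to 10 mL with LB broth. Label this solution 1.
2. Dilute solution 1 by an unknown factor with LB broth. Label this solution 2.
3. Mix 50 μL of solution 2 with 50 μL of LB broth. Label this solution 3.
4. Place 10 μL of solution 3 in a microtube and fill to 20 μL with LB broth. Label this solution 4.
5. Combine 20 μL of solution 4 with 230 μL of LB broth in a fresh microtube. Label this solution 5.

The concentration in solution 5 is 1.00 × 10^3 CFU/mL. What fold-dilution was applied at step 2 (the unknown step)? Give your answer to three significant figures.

Step 1: 0.8 mL brought to 10 mL → factor 10/0.8 = 12.5
Step 2: unknown factor x
Step 3: 50 μL + 50 μL = 100 μL total → factor 100/50 = 2
Step 4: 10 μL brought to 20 μL → factor 20/10 = 2
Step 5: 20 μL + 230 μL = 250 μL total → factor 250/20 = 12.5
Product of known-step factors = 625
Overall factor = 5.00 × 10^6 CFU/mL / (1.00 × 10^3 CFU/mL) = 5000
x = 5000 / 625 = 8.00

8.00-fold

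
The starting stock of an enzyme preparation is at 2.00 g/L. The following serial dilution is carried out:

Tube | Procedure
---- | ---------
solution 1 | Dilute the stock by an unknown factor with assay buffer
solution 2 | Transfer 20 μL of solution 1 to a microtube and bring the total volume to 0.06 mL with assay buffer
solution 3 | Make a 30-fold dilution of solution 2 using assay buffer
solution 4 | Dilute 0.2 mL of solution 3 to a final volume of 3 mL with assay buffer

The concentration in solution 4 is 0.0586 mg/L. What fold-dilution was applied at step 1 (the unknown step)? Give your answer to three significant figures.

Step 1: unknown factor x
Step 2: 20 μL brought to 0.06 mL → factor 60/20 = 3
Step 3: 30-fold → factor 30
Step 4: 0.2 mL brought to 3 mL → factor 3/0.2 = 15
Product of known-step factors = 1350
Overall factor = 2.00 g/L / (0.0586 mg/L) = 34130
x = 34130 / 1350 = 25.3

25.3-fold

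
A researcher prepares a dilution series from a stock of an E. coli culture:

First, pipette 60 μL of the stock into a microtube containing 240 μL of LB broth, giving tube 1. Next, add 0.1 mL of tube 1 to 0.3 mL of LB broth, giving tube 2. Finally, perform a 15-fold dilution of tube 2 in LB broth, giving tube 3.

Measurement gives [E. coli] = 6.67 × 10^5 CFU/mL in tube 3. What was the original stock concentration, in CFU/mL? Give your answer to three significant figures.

Step 1: 60 μL + 240 μL = 300 μL total → factor 300/60 = 5
Step 2: 0.1 mL + 0.3 mL = 0.4 mL total → factor 0.4/0.1 = 4
Step 3: 15-fold → factor 15
Overall dilution factor = 5 × 4 × 15 = 300
Stock = 6.67 × 10^5 CFU/mL × 300 = 2.00 × 10^8 CFU/mL

2.00 × 10^8 CFU/mL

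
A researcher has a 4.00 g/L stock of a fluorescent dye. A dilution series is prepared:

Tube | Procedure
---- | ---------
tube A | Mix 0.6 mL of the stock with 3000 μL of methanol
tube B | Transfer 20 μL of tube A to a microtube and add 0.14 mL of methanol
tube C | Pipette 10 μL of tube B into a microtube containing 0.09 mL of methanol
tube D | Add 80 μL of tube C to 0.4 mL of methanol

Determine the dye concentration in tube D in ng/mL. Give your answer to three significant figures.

Step 1: 0.6 mL + 3000 μL = 3.6 mL total → factor 3.6/0.6 = 6
Step 2: 20 μL + 0.14 mL = 160 μL total → factor 160/20 = 8
Step 3: 10 μL + 0.09 mL = 100 μL total → factor 100/10 = 10
Step 4: 80 μL + 0.4 mL = 480 μL total → factor 480/80 = 6
Overall dilution factor = 6 × 8 × 10 × 6 = 2880
Final = 4.00 g/L / 2880 = 0.001389 g/L = 1.39 × 10^3 ng/mL

1.39 × 10^3 ng/mL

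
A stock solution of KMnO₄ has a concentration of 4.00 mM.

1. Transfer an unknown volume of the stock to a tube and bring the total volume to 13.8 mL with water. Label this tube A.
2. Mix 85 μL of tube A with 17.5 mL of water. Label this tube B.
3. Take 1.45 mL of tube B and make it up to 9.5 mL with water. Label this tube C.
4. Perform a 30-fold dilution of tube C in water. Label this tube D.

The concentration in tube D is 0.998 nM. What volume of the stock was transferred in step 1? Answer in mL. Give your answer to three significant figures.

0.140 mL

Step 1: v brought to 13.8 mL → factor = 13.8 mL/v
Step 2: 85 μL + 17.5 mL = 17585 μL total → factor 17585/85 = 206.88
Step 3: 1.45 mL brought to 9.5 mL → factor 9.5/1.45 = 6.5517
Step 4: 30-fold → factor 30
Product of known-step factors = 40663
Overall factor = 4.00 mM / (0.998 nM) = 4.008 × 10^6
Step-1 factor = 4.008 × 10^6 / 40663 = 98.566
v = 13.8 mL / 98.566 = 0.140 mL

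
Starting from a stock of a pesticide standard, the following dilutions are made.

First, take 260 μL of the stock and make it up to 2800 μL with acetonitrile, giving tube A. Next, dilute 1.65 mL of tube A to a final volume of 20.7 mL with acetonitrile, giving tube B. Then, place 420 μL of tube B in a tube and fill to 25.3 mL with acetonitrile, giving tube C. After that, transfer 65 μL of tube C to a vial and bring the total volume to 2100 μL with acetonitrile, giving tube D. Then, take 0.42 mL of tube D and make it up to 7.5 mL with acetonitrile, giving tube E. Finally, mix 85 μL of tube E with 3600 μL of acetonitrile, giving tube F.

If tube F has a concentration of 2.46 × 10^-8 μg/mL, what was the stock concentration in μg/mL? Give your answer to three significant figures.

5.01 μg/mL

Step 1: 260 μL brought to 2800 μL → factor 2800/260 = 10.769
Step 2: 1.65 mL brought to 20.7 mL → factor 20.7/1.65 = 12.545
Step 3: 420 μL brought to 25.3 mL → factor 25300/420 = 60.238
Step 4: 65 μL brought to 2100 μL → factor 2100/65 = 32.308
Step 5: 0.42 mL brought to 7.5 mL → factor 7.5/0.42 = 17.857
Step 6: 85 μL + 3600 μL = 3685 μL total → factor 3685/85 = 43.353
Overall dilution factor = 10.769 × 12.545 × 60.238 × 32.308 × 17.857 × 43.353 = 2.0355 × 10^8
Stock = 2.46 × 10^-8 μg/mL × 2.0355 × 10^8 = 5.01 μg/mL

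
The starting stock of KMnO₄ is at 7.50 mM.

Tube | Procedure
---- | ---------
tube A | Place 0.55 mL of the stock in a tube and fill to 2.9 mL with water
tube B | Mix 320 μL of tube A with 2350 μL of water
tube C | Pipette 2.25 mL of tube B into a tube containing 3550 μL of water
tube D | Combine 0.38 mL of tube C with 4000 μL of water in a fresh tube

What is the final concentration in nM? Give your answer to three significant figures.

Step 1: 0.55 mL brought to 2.9 mL → factor 2.9/0.55 = 5.2727
Step 2: 320 μL + 2350 μL = 2670 μL total → factor 2670/320 = 8.3438
Step 3: 2.25 mL + 3550 μL = 5.8 mL total → factor 5.8/2.25 = 2.5778
Step 4: 0.38 mL + 4000 μL = 4.38 mL total → factor 4.38/0.38 = 11.526
Overall dilution factor = 5.2727 × 8.3438 × 2.5778 × 11.526 = 1307.2
Final = 7.50 mM / 1307.2 = 0.005738 mM = 5.74 × 10^3 nM

5.74 × 10^3 nM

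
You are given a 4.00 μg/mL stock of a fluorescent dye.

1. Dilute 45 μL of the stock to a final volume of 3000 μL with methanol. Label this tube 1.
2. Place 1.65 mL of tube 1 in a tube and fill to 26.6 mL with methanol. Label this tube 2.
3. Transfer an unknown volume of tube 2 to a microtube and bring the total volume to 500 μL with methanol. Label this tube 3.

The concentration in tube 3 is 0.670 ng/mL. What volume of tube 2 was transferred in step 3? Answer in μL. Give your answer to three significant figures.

90.0 μL

Step 1: 45 μL brought to 3000 μL → factor 3000/45 = 66.667
Step 2: 1.65 mL brought to 26.6 mL → factor 26.6/1.65 = 16.121
Step 3: v brought to 500 μL → factor = 500 μL/v
Product of known-step factors = 1074.7
Overall factor = 4.00 μg/mL / (0.670 ng/mL) = 5970.1
Step-3 factor = 5970.1 / 1074.7 = 5.5549
v = 500 μL / 5.5549 = 90.0 μL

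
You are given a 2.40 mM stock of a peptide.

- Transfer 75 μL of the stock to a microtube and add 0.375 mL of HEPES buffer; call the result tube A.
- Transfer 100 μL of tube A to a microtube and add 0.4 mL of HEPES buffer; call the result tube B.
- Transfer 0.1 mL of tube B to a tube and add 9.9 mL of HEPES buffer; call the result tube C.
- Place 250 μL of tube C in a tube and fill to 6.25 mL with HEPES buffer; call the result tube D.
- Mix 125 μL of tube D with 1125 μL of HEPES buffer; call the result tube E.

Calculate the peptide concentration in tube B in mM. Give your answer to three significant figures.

Step 1: 75 μL + 0.375 mL = 450 μL total → factor 450/75 = 6
Step 2: 100 μL + 0.4 mL = 500 μL total → factor 500/100 = 5
Dilution factor through tube B = 6 × 5 = 30
[tube B] = 2.40 mM / 30 = 0.0800 mM

0.0800 mM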